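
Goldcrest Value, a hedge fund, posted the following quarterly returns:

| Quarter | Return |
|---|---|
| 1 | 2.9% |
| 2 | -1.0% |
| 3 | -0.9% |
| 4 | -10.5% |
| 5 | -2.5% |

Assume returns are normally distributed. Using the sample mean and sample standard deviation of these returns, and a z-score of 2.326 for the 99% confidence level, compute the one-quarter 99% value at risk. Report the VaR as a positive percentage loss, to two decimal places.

r̄ = (2.9 − 1 − 0.9 − 10.5 − 2.5) / 5 = -2.4000%
Sample σ = √[Σ(r − r̄)² / 4] = √[97.9200 / 4] = √24.4800 = 4.9477%
VaR = −(r̄ − z·σ) = −(-2.4000 − 2.326 × 4.9477) = −(-13.9084) = 13.9084%

13.91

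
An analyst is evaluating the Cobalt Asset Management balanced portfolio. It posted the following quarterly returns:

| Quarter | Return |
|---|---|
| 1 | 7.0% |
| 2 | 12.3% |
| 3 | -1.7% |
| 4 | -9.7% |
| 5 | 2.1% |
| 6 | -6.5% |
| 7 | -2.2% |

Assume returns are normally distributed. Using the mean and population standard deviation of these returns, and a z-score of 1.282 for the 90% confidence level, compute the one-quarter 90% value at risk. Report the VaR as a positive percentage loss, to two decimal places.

μ = (7 + 12.3 − 1.7 − 9.7 + 2.1 − 6.5 − 2.2) / 7 = 1.30 / 7 = 0.1857%
Population std dev = √[348.5286 / 7] = 7.0562%
VaR = −(μ − z·σ) = −(0.1857 − 1.282 × 7.0562) = −(-8.8603) = 8.8603%

8.86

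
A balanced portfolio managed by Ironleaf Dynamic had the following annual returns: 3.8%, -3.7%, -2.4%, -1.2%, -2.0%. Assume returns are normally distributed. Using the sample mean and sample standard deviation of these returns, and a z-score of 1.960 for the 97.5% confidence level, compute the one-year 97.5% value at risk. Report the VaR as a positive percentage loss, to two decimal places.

r̄ = (3.8 − 3.7 − 2.4 − 1.2 − 2) / 5 = -5.50 / 5 = -1.1000%
Sample std dev = √[33.2800 / 4] = 2.8844%
VaR = −(r̄ − z·σ) = −(-1.1000 − 1.960 × 2.8844) = −(-6.7534) = 6.7534%

6.75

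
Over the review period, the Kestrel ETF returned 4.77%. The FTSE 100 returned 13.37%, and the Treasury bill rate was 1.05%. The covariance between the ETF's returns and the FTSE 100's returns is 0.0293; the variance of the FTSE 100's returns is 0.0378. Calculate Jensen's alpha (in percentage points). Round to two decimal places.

-5.83

β = Cov / Var = 0.0293 / 0.0378 = 0.7751
E[R] = Rf + β(Rm − Rf) = 1.05% + 0.7751 × (13.37% − 1.05%) = 10.5992%
α = Rp − E[R] = 4.77% − 10.5992% = -5.8292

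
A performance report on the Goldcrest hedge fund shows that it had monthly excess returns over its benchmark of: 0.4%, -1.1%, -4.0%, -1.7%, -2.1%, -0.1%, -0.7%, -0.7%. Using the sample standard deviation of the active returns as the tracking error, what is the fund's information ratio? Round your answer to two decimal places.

-0.91

r̄ = (0.4 − 1.1 − 4 − 1.7 − 2.1 − 0.1 − 0.7 − 0.7) / 8 = -1.2500%
Σ(r − r̄)² = 13.1600; sample σ = √(13.1600/7) = 1.3711%
IR = r̄ / tracking error = -1.2500 / 1.3711 = -0.9117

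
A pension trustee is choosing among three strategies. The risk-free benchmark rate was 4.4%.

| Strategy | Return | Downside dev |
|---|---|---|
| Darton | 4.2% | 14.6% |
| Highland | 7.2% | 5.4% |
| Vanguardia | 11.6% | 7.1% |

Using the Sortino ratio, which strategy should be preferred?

Vanguardia

Darton: Sortino ratio = (4.2% − 4.4%) / 14.6% = -0.014
Highland: Sortino ratio = (7.2% − 4.4%) / 5.4% = 0.519
Vanguardia: Sortino ratio = (11.6% − 4.4%) / 7.1% = 1.014
Highest: Vanguardia (1.014).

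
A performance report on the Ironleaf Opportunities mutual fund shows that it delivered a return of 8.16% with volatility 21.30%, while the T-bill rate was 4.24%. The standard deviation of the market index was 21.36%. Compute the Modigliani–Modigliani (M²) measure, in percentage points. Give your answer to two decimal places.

Sharpe = (Rp − Rf) / σp = (8.16% − 4.24%) / 21.30% = 0.1840
M² = Rf + Sharpe × σm = 4.24% + 0.1840 × 21.36% = 8.1702%

8.17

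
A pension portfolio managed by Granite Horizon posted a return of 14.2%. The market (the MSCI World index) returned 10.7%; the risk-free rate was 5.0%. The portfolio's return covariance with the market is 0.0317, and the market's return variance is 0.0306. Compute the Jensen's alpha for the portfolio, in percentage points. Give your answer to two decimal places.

3.30

β = Cov / Var = 0.0317 / 0.0306 = 1.0359
E[R] = Rf + β(Rm − Rf) = 5.0% + 1.0359 × (10.7% − 5.0%) = 10.9046%
α = Rp − E[R] = 14.2% − 10.9046% = 3.2954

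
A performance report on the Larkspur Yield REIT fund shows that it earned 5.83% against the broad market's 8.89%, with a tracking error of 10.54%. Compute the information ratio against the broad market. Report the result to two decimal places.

IR = (Rp − Rb) / TE = (5.83% − 8.89%) / 10.54% = -3.06% / 10.54% = -0.2903

-0.29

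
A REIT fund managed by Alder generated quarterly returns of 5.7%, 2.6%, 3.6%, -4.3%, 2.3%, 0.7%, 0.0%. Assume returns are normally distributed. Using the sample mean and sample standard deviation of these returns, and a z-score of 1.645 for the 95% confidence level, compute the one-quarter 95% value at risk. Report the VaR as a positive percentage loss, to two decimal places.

3.71

r̄ = (5.7 + 2.6 + 3.6 − 4.3 + 2.3 + 0.7 + 0) / 7 = 10.60 / 7 = 1.5143%
Sample std dev = √[60.4286 / 6] = 3.1736%
VaR = −(r̄ − z·σ) = −(1.5143 − 1.645 × 3.1736) = −(-3.7063) = 3.7063%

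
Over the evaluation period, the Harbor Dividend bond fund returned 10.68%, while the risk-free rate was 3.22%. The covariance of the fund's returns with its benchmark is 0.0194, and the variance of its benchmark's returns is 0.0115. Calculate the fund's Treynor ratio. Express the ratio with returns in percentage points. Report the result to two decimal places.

4.42

β = Cov / Var = 0.0194 / 0.0115 = 1.6870
Treynor = (Rp − Rf) / β = (10.68% − 3.22%) / 1.6870 = 7.46 / 1.6870 = 4.4221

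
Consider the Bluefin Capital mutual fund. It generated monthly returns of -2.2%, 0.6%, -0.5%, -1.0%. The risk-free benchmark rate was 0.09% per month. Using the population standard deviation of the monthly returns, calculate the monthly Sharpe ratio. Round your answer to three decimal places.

r̄ = (-2.2 + 0.6 − 0.5 − 1) / 4 = -3.10 / 4 = -0.7750%
Σ(r − r̄)² = (-2.2 − (-0.7750))² + (0.6 − (-0.7750))² + … = 4.0475
population σ = √(4.0475 / 4) = √1.0119 = 1.0059%
Sharpe = (r̄ − rf) / σ = (-0.7750 − 0.09) / 1.0059 = -0.8650 / 1.0059 = -0.8599

-0.860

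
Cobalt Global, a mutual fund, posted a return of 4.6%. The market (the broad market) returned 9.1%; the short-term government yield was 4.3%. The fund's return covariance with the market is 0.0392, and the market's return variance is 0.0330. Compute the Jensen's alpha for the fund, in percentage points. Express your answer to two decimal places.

β = Cov / Var = 0.0392 / 0.0330 = 1.1879
E[R] = Rf + β(Rm − Rf) = 4.3% + 1.1879 × (9.1% − 4.3%) = 10.0019%
α = Rp − E[R] = 4.6% − 10.0019% = -5.4019

-5.40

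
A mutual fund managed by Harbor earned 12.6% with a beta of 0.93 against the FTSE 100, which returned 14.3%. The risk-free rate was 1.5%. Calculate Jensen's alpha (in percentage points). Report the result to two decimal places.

-0.80

CAPM expected return = Rf + β(Rm − Rf) = 1.5% + 0.93 × (14.3% − 1.5%) = 1.5 + 0.93 × 12.80 = 13.4040%
Jensen's α = Rp − E[R] = 12.6% − 13.4040% = -0.8040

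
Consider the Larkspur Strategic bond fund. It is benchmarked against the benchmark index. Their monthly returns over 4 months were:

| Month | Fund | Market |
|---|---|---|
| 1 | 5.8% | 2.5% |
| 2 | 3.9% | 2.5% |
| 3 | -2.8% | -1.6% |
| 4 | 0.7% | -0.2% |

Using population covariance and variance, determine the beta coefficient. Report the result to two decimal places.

r̄p = 1.9000%,  r̄m = 0.8000%
Cov = Σ(rp − r̄p)(rm − r̄m) / 4 = 5.6275
Var(rm) = Σ(rm − r̄m)² / 4 = 3.1350
β = Cov / Var = 5.6275 / 3.1350 = 1.7951

1.80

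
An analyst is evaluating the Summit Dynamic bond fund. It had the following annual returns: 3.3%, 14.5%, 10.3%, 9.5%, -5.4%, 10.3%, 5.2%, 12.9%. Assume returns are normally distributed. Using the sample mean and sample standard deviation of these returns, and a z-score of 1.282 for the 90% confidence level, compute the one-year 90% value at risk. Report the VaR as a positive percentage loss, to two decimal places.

0.64

r̄ = (3.3 + 14.5 + 10.3 + 9.5 − 5.4 + 10.3 + 5.2 + 12.9) / 8 = 7.5750%
Σ(r − r̄)² = 287.1350; sample σ = √(287.1350/7) = 6.4046%
VaR = −(r̄ − z·σ) = −(7.5750 − 1.282 × 6.4046) = −(-0.6357) = 0.6357%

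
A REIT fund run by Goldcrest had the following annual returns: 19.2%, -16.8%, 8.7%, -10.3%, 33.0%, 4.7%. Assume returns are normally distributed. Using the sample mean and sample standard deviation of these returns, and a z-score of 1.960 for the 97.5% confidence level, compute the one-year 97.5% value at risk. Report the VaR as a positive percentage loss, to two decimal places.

29.69

Mean return r̄ = 38.50 / 6 = 6.4167%
Σ(r − r̄)² = (19.2 − 6.4167)² + (-16.8 − 6.4167)² + … = 1696.7083
σ = √[1696.7083 / 5] = 18.4212%
VaR = −(r̄ − z·σ) = −(6.4167 − 1.960 × 18.4212) = −(-29.6889) = 29.6889%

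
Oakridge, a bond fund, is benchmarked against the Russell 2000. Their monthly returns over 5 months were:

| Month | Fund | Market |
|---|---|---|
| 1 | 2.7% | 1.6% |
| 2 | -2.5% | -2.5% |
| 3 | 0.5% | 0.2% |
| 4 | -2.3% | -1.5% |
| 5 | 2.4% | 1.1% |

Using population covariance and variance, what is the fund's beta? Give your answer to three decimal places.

1.403

r̄p = 0.1600%,  r̄m = -0.2200%
Cov = Σ(rp − r̄p)(rm − r̄m) / 5 = 3.3872
Var(rm) = Σ(rm − r̄m)² / 5 = 2.4136
β = Cov / Var = 3.3872 / 2.4136 = 1.4034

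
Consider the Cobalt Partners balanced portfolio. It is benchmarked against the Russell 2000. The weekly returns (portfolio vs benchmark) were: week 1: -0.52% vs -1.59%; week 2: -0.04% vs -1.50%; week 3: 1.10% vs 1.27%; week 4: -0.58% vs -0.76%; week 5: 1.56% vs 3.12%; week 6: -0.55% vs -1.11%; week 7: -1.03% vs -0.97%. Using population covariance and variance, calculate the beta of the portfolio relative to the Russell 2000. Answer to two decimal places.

0.50

r̄p = -0.0086%,  r̄m = -0.2200%
Cov = Σ(rp − r̄p)(rm − r̄m) / 7 = 1.3126
Var(rm) = Σ(rm − r̄m)² / 7 = 2.6482
β = Cov / Var = 1.3126 / 2.6482 = 0.4957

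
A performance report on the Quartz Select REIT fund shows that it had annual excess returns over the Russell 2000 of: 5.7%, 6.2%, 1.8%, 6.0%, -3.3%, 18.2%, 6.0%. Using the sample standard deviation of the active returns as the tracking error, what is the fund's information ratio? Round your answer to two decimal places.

r̄ = (5.7 + 6.2 + 1.8 + 6 − 3.3 + 18.2 + 6) / 7 = 40.60 / 7 = 5.8000%
Sample σ = √[Σ(r − r̄)² / 6] = √[252.8200 / 6] = √42.1367 = 6.4913%
IR = r̄ / tracking error = 5.8000 / 6.4913 = 0.8935

0.89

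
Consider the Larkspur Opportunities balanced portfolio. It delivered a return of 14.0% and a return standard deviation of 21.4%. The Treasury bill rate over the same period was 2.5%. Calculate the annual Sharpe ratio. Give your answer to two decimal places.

0.54

Sharpe = (Rp − Rf) / σp = (14.0% − 2.5%) / 21.4% = 11.50% / 21.4% = 0.5374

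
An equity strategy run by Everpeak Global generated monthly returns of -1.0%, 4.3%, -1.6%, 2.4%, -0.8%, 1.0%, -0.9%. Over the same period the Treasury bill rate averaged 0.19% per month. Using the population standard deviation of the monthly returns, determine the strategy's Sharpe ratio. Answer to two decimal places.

r̄ = (-1 + 4.3 − 1.6 + 2.4 − 0.8 + 1 − 0.9) / 7 = 0.4857%
Σ(r − r̄)² = (-1 − 0.4857)² + (4.3 − 0.4857)² + … = 28.6086
population σ = √(28.6086 / 7) = √4.0869 = 2.0216%
Sharpe = (r̄ − rf) / σ = (0.4857 − 0.19) / 2.0216 = 0.2957 / 2.0216 = 0.1463

0.15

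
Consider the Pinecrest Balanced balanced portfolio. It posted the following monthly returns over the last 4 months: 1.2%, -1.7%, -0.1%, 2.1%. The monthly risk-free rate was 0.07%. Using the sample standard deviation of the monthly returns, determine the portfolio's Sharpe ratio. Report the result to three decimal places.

Mean return r̄ = 1.50 / 4 = 0.3750%
Σ(r − r̄)² = 8.1875; sample σ = √(8.1875/3) = 1.6520%
Sharpe = (r̄ − rf) / σ = (0.3750 − 0.07) / 1.6520 = 0.3050 / 1.6520 = 0.1846

0.185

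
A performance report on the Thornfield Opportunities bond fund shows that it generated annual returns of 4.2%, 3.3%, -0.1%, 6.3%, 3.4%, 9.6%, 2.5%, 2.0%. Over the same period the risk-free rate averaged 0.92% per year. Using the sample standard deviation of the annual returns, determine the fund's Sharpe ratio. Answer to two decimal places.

μ = (4.2 + 3.3 − 0.1 + 6.3 + 3.4 + 9.6 + 2.5 + 2) / 8 = 31.20 / 8 = 3.9000%
Sample std dev = √[60.5200 / 7] = 2.9404%
Sharpe = (μ − rf) / σ = (3.9000 − 0.92) / 2.9404 = 2.9800 / 2.9404 = 1.0135

1.01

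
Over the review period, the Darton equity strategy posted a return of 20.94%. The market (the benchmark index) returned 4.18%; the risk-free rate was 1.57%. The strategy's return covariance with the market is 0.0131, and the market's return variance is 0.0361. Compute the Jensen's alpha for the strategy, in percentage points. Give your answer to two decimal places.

β = Cov / Var = 0.0131 / 0.0361 = 0.3629
E[R] = Rf + β(Rm − Rf) = 1.57% + 0.3629 × (4.18% − 1.57%) = 2.5172%
α = Rp − E[R] = 20.94% − 2.5172% = 18.4228

18.42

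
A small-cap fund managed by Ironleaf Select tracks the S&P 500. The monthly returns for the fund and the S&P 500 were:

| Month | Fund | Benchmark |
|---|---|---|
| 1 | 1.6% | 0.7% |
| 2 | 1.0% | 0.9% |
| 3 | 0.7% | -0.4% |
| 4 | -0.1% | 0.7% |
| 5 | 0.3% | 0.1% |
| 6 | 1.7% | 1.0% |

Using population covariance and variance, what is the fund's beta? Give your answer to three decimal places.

0.548

r̄p = 0.8667%,  r̄m = 0.5000%
Cov = Σ(rp − r̄p)(rm − r̄m) / 6 = 0.1333
Var(rm) = Σ(rm − r̄m)² / 6 = 0.2433
β = Cov / Var = 0.1333 / 0.2433 = 0.5479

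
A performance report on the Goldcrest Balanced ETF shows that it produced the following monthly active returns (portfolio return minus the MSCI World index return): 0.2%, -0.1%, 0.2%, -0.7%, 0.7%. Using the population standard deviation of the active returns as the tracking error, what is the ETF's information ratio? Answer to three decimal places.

0.131

Mean return μ = 0.30 / 5 = 0.0600%
Population std dev = √[1.0520 / 5] = 0.4587%
IR = μ / tracking error = 0.0600 / 0.4587 = 0.1308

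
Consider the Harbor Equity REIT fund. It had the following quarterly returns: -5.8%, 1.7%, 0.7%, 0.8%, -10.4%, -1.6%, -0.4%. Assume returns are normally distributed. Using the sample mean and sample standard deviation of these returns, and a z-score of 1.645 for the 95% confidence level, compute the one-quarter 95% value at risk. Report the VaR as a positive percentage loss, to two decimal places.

μ = (-5.8 + 1.7 + 0.7 + 0.8 − 10.4 − 1.6 − 0.4) / 7 = -2.1429%
Σ(r − μ)² = (-5.8 − (-2.1429))² + (1.7 − (-2.1429))² + … = 116.3971
sample σ = √(116.3971 / 6) = √19.3995 = 4.4045%
VaR = −(μ − z·σ) = −(-2.1429 − 1.645 × 4.4045) = −(-9.3883) = 9.3883%

9.39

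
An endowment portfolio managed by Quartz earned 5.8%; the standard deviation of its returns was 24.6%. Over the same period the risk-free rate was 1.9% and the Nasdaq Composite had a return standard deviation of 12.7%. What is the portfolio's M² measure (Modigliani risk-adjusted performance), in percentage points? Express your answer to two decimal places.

Sharpe = (Rp − Rf) / σp = (5.8% − 1.9%) / 24.6% = 0.1585
M² = Rf + Sharpe × σm = 1.9% + 0.1585 × 12.7% = 3.9130%

3.91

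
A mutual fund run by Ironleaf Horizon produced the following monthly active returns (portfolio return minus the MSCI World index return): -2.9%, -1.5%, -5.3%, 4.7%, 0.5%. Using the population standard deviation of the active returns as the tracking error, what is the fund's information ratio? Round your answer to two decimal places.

μ = (-2.9 − 1.5 − 5.3 + 4.7 + 0.5) / 5 = -4.50 / 5 = -0.9000%
Σ(r − μ)² = (-2.9 − (-0.9000))² + (-1.5 − (-0.9000))² + … = 57.0400
σ = √[57.0400 / 5] = 3.3776%
IR = μ / tracking error = -0.9000 / 3.3776 = -0.2665

-0.27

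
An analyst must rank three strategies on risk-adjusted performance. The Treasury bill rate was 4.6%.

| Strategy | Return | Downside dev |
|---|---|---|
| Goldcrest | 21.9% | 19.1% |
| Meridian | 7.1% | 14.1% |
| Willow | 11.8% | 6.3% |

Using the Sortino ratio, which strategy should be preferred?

Goldcrest: Sortino ratio = (21.9% − 4.6%) / 19.1% = 0.906
Meridian: Sortino ratio = (7.1% − 4.6%) / 14.1% = 0.177
Willow: Sortino ratio = (11.8% − 4.6%) / 6.3% = 1.143
Highest: Willow (1.143).

Willow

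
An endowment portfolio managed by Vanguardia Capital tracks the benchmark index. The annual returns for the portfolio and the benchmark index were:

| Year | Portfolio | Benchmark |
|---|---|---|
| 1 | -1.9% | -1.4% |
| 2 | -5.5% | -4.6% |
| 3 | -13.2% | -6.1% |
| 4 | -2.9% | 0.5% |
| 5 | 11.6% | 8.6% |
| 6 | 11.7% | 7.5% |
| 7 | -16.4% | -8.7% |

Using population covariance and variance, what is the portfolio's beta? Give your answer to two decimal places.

1.62

r̄p = -2.3714%,  r̄m = -0.6000%
Cov = Σ(rp − r̄p)(rm − r̄m) / 7 = 61.0371
Var(rm) = Σ(rm − r̄m)² / 7 = 37.7086
β = Cov / Var = 61.0371 / 37.7086 = 1.6187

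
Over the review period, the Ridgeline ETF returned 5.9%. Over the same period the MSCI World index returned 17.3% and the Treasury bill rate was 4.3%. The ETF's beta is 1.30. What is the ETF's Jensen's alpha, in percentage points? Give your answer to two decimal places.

-15.30

CAPM expected return = Rf + β(Rm − Rf) = 4.3% + 1.30 × (17.3% − 4.3%) = 4.3 + 1.30 × 13.00 = 21.2000%
Jensen's α = Rp − E[R] = 5.9% − 21.2000% = -15.3000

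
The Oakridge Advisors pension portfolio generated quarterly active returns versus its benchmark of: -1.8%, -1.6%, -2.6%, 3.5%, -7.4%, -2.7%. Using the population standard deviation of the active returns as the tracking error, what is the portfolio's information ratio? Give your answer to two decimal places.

-0.66

r̄ = (-1.8 − 1.6 − 2.6 + 3.5 − 7.4 − 2.7) / 6 = -12.60 / 6 = -2.1000%
Σ(r − r̄)² = 60.4000; population σ = √(60.4000/6) = 3.1728%
IR = r̄ / tracking error = -2.1000 / 3.1728 = -0.6619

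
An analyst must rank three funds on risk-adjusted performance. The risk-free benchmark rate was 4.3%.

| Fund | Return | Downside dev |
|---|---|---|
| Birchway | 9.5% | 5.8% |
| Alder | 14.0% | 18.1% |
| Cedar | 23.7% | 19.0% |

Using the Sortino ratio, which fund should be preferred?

Cedar

Birchway: Sortino ratio = (9.5% − 4.3%) / 5.8% = 0.897
Alder: Sortino ratio = (14.0% − 4.3%) / 18.1% = 0.536
Cedar: Sortino ratio = (23.7% − 4.3%) / 19.0% = 1.021
Highest: Cedar (1.021).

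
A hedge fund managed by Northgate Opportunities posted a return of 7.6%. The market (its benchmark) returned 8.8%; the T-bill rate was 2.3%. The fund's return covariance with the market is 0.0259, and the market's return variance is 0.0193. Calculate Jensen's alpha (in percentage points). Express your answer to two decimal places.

β = Cov / Var = 0.0259 / 0.0193 = 1.3420
E[R] = Rf + β(Rm − Rf) = 2.3% + 1.3420 × (8.8% − 2.3%) = 11.0230%
α = Rp − E[R] = 7.6% − 11.0230% = -3.4230

-3.42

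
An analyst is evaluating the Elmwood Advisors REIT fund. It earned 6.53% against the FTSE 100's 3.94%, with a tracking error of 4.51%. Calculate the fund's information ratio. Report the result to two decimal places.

IR = (Rp − Rb) / TE = (6.53% − 3.94%) / 4.51% = 2.59% / 4.51% = 0.5743

0.57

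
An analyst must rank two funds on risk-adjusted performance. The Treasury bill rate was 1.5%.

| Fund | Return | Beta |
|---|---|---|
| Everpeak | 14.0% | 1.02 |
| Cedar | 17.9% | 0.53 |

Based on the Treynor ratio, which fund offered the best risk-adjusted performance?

Cedar

Everpeak: Treynor = (14.0% − 1.5%) / 1.02 = 12.255
Cedar: Treynor = (17.9% − 1.5%) / 0.53 = 30.943
Highest: Cedar (30.943).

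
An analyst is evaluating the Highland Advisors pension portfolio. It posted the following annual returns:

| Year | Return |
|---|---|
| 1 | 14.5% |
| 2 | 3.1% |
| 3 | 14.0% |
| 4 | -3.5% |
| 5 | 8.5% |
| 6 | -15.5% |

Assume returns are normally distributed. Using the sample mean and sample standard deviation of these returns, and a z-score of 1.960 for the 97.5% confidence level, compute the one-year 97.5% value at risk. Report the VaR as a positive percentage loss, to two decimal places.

μ = (14.5 + 3.1 + 14 − 3.5 + 8.5 − 15.5) / 6 = 21.10 / 6 = 3.5167%
Sample σ = √[Σ(r − μ)² / 5] = √[666.4083 / 5] = √133.2817 = 11.5448%
VaR = −(μ − z·σ) = −(3.5167 − 1.960 × 11.5448) = −(-19.1111) = 19.1111%

19.11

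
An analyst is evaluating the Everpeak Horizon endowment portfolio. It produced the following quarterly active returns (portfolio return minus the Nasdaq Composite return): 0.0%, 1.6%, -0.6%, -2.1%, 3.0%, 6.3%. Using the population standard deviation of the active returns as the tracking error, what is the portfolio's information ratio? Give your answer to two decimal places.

r̄ = (0 + 1.6 − 0.6 − 2.1 + 3 + 6.3) / 6 = 8.20 / 6 = 1.3667%
Σ(r − r̄)² = (0 − 1.3667)² + (1.6 − 1.3667)² + (-0.6 − 1.3667)² + … = 44.8133
population σ = √(44.8133 / 6) = √7.4689 = 2.7329%
IR = r̄ / tracking error = 1.3667 / 2.7329 = 0.5001

0.50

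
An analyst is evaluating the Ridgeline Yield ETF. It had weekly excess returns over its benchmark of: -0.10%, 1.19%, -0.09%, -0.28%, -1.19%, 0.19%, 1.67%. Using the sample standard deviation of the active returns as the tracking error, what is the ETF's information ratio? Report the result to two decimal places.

Mean return r̄ = 1.390 / 7 = 0.1986%
Σ(r − r̄)² = (-0.1 − 0.1986)² + (1.19 − 0.1986)² + … = 5.4777
σ = √[5.4777 / 6] = 0.9555%
IR = r̄ / tracking error = 0.1986 / 0.9555 = 0.2078

0.21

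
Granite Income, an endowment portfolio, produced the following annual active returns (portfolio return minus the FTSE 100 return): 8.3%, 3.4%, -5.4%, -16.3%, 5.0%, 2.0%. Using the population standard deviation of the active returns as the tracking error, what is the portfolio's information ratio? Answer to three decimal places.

-0.061

r̄ = (8.3 + 3.4 − 5.4 − 16.3 + 5 + 2) / 6 = -0.5000%
Σ(r − r̄)² = (8.3 − (-0.5000))² + (3.4 − (-0.5000))² + (-5.4 − (-0.5000))² + … = 402.8000
σ = √[402.8000 / 6] = 8.1935%
IR = r̄ / tracking error = -0.5000 / 8.1935 = -0.0610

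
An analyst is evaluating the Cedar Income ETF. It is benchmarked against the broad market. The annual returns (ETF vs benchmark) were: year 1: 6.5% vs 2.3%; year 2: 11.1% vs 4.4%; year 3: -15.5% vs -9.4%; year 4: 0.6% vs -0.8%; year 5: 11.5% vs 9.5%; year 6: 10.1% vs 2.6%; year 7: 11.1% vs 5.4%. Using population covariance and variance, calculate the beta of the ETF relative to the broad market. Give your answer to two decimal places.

r̄p = 5.0571%,  r̄m = 2.0000%
Cov = Σ(rp − r̄p)(rm − r̄m) / 7 = 47.6657
Var(rm) = Σ(rm − r̄m)² / 7 = 30.2600
β = Cov / Var = 47.6657 / 30.2600 = 1.5752

1.58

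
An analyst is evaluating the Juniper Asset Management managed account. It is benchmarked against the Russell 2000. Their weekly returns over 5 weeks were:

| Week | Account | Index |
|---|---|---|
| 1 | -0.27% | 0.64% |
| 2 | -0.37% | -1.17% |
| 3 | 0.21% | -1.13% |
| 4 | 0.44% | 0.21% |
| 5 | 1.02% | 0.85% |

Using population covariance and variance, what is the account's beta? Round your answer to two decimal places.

r̄p = 0.2060%,  r̄m = -0.1200%
Cov = Σ(rp − r̄p)(rm − r̄m) / 5 = 0.2212
Var(rm) = Σ(rm − r̄m)² / 5 = 0.7500
β = Cov / Var = 0.2212 / 0.7500 = 0.2949

0.29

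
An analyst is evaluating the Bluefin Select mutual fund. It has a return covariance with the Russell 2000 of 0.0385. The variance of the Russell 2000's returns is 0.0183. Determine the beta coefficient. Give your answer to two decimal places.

2.10

β = Cov(Rp, Rm) / Var(Rm) = 0.0385 / 0.0183 = 2.1038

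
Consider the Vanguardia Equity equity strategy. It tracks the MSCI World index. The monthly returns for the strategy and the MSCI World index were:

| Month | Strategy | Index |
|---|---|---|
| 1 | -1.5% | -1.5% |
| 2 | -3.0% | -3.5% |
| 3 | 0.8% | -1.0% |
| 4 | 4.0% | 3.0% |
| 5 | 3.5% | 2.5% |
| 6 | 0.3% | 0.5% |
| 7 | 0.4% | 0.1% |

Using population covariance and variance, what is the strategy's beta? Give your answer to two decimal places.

r̄p = 0.6429%,  r̄m = 0.0143%
Cov = Σ(rp − r̄p)(rm − r̄m) / 7 = 4.6894
Var(rm) = Σ(rm − r̄m)² / 7 = 4.4298
β = Cov / Var = 4.6894 / 4.4298 = 1.0586

1.06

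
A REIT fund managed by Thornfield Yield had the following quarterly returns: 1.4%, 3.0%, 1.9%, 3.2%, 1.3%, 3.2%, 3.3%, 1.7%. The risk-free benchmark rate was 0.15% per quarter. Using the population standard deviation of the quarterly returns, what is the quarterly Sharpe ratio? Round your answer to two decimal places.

2.71

r̄ = (1.4 + 3 + 1.9 + 3.2 + 1.3 + 3.2 + 3.3 + 1.7) / 8 = 2.3750%
Σ(r − r̄)² = (1.4 − 2.3750)² + (3 − 2.3750)² + (1.9 − 2.3750)² + … = 5.3950
σ = √[5.3950 / 8] = 0.8212%
Sharpe = (r̄ − rf) / σ = (2.3750 − 0.15) / 0.8212 = 2.2250 / 0.8212 = 2.7094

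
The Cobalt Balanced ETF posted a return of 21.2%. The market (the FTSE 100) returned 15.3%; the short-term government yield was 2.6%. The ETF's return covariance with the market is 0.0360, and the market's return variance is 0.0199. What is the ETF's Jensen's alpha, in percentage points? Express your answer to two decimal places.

-4.37

β = Cov / Var = 0.0360 / 0.0199 = 1.8090
E[R] = Rf + β(Rm − Rf) = 2.6% + 1.8090 × (15.3% − 2.6%) = 25.5743%
α = Rp − E[R] = 21.2% − 25.5743% = -4.3743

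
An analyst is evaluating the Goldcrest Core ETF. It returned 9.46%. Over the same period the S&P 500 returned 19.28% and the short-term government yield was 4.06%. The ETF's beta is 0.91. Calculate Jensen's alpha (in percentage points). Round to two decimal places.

-8.45

CAPM expected return = Rf + β(Rm − Rf) = 4.06% + 0.91 × (19.28% − 4.06%) = 4.06 + 0.91 × 15.22 = 17.9102%
Jensen's α = Rp − E[R] = 9.46% − 17.9102% = -8.4502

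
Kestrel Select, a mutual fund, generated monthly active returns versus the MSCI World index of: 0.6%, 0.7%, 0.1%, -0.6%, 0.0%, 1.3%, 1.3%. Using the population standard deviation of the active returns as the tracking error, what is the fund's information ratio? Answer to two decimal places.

r̄ = (0.6 + 0.7 + 0.1 − 0.6 + 0 + 1.3 + 1.3) / 7 = 0.4857%
Σ(r − r̄)² = (0.6 − 0.4857)² + (0.7 − 0.4857)² + … = 2.9486
σ = √[2.9486 / 7] = 0.6490%
IR = r̄ / tracking error = 0.4857 / 0.6490 = 0.7484

0.75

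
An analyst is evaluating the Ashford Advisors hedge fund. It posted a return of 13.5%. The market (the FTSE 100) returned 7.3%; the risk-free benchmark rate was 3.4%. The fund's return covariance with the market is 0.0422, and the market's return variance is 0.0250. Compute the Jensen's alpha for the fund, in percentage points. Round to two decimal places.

3.52

β = Cov / Var = 0.0422 / 0.0250 = 1.6880
E[R] = Rf + β(Rm − Rf) = 3.4% + 1.6880 × (7.3% − 3.4%) = 9.9832%
α = Rp − E[R] = 13.5% − 9.9832% = 3.5168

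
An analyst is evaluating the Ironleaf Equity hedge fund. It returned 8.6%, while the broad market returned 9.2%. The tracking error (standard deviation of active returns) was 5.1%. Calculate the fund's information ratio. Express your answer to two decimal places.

IR = (Rp − Rb) / TE = (8.6% − 9.2%) / 5.1% = -0.60% / 5.1% = -0.1176

-0.12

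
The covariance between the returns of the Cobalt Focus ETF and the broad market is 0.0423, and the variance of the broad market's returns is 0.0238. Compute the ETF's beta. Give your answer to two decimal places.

β = Cov(Rp, Rm) / Var(Rm) = 0.0423 / 0.0238 = 1.7773

1.78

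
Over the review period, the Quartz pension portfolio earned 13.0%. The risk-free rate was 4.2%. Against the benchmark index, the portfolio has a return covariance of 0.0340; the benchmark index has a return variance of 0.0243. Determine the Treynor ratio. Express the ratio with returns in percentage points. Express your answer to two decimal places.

β = Cov / Var = 0.0340 / 0.0243 = 1.3992
Treynor = (Rp − Rf) / β = (13.0% − 4.2%) / 1.3992 = 8.80 / 1.3992 = 6.2893

6.29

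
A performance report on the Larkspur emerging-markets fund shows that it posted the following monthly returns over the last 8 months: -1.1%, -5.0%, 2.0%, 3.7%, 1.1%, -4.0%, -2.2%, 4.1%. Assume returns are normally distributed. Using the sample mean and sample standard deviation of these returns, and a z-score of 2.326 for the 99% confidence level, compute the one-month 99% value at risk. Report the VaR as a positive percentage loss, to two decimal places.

r̄ = (-1.1 − 5 + 2 + 3.7 + 1.1 − 4 − 2.2 + 4.1) / 8 = -1.40 / 8 = -0.1750%
Sample std dev = √[82.5150 / 7] = 3.4333%
VaR = −(r̄ − z·σ) = −(-0.1750 − 2.326 × 3.4333) = −(-8.1609) = 8.1609%

8.16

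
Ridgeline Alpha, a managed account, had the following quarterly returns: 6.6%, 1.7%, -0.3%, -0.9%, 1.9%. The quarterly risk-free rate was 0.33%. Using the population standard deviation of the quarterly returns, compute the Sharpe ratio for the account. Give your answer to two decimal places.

r̄ = (6.6 + 1.7 − 0.3 − 0.9 + 1.9) / 5 = 9.00 / 5 = 1.8000%
Σ(r − r̄)² = (6.6 − 1.8000)² + (1.7 − 1.8000)² + (-0.3 − 1.8000)² + … = 34.7600
population σ = √(34.7600 / 5) = √6.9520 = 2.6367%
Sharpe = (r̄ − rf) / σ = (1.8000 − 0.33) / 2.6367 = 1.4700 / 2.6367 = 0.5575

0.56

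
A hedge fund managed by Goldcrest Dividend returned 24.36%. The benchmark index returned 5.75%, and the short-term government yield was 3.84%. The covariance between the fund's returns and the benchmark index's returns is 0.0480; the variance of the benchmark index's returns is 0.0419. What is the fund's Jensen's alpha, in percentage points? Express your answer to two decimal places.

β = Cov / Var = 0.0480 / 0.0419 = 1.1456
E[R] = Rf + β(Rm − Rf) = 3.84% + 1.1456 × (5.75% − 3.84%) = 6.0281%
α = Rp − E[R] = 24.36% − 6.0281% = 18.3319

18.33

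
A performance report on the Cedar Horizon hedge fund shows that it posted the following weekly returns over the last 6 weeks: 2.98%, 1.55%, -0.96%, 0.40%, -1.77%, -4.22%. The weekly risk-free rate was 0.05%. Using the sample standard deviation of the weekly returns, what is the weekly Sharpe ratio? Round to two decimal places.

μ = (2.98 + 1.55 − 0.96 + 0.4 − 1.77 − 4.22) / 6 = -2.020 / 6 = -0.3367%
Σ(r − μ)² = (2.98 − (-0.3367))² + (1.55 − (-0.3367))² + (-0.96 − (-0.3367))² + … = 32.6257
sample σ = √(32.6257 / 5) = √6.5251 = 2.5544%
Sharpe = (μ − rf) / σ = (-0.3367 − 0.05) / 2.5544 = -0.3867 / 2.5544 = -0.1514

-0.15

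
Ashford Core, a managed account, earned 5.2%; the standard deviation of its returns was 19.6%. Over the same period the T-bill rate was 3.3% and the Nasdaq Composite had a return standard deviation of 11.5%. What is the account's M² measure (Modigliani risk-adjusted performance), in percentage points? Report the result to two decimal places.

Sharpe = (Rp − Rf) / σp = (5.2% − 3.3%) / 19.6% = 0.0969
M² = Rf + Sharpe × σm = 3.3% + 0.0969 × 11.5% = 4.4144%

4.41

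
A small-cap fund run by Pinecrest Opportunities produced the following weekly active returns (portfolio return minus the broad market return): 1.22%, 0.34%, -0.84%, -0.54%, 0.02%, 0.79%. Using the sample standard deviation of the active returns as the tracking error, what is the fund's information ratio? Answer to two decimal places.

Mean return r̄ = 0.990 / 6 = 0.1650%
Σ(r − r̄)² = 3.0624; sample σ = √(3.0624/5) = 0.7826%
IR = r̄ / tracking error = 0.1650 / 0.7826 = 0.2108

0.21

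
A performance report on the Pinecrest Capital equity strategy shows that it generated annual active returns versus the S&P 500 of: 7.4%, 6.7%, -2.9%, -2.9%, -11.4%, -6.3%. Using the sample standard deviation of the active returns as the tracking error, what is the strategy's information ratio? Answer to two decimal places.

-0.21

r̄ = (7.4 + 6.7 − 2.9 − 2.9 − 11.4 − 6.3) / 6 = -9.40 / 6 = -1.5667%
Sample σ = √[Σ(r − r̄)² / 5] = √[271.3933 / 5] = √54.2787 = 7.3674%
IR = r̄ / tracking error = -1.5667 / 7.3674 = -0.2127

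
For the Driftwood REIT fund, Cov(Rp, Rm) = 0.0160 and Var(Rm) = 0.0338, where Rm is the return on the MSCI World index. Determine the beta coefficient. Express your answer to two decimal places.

0.47

β = Cov(Rp, Rm) / Var(Rm) = 0.0160 / 0.0338 = 0.4734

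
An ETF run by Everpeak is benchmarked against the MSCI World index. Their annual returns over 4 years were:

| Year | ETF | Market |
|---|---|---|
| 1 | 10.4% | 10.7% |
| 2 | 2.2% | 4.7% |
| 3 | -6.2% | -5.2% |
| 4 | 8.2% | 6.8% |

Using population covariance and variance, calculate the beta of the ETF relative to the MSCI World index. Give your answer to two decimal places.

r̄p = 3.6500%,  r̄m = 4.2500%
Cov = Σ(rp − r̄p)(rm − r̄m) / 4 = 36.8925
Var(rm) = Σ(rm − r̄m)² / 4 = 34.4025
β = Cov / Var = 36.8925 / 34.4025 = 1.0724

1.07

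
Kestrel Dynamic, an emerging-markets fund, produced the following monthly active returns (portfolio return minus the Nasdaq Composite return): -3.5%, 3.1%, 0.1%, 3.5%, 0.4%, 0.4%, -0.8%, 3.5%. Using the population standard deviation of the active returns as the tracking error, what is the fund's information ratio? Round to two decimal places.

r̄ = (-3.5 + 3.1 + 0.1 + 3.5 + 0.4 + 0.4 − 0.8 + 3.5) / 8 = 6.70 / 8 = 0.8375%
Σ(r − r̄)² = 41.7188; population σ = √(41.7188/8) = 2.2836%
IR = r̄ / tracking error = 0.8375 / 2.2836 = 0.3667

0.37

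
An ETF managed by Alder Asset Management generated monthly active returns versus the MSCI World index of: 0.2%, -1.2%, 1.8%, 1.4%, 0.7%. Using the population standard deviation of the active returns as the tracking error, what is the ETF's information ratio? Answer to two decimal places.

0.55

μ = (0.2 − 1.2 + 1.8 + 1.4 + 0.7) / 5 = 0.5800%
Σ(r − μ)² = 5.4880; population σ = √(5.4880/5) = 1.0477%
IR = μ / tracking error = 0.5800 / 1.0477 = 0.5536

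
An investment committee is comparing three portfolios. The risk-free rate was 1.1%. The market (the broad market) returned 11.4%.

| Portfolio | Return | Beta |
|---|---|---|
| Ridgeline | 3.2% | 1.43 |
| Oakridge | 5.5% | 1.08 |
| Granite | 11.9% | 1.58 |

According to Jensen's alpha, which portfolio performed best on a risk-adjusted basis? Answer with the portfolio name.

Granite

Ridgeline: α = 3.2% − [1.1% + 1.43 × (11.4% − 1.1%)] = -12.629
Oakridge: α = 5.5% − [1.1% + 1.08 × (11.4% − 1.1%)] = -6.724
Granite: α = 11.9% − [1.1% + 1.58 × (11.4% − 1.1%)] = -5.474
Highest: Granite (-5.474).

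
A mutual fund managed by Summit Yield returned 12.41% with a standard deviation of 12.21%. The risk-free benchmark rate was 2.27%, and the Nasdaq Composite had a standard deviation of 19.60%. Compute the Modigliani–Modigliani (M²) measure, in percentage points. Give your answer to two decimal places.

18.55

Sharpe = (Rp − Rf) / σp = (12.41% − 2.27%) / 12.21% = 0.8305
M² = Rf + Sharpe × σm = 2.27% + 0.8305 × 19.60% = 18.5478%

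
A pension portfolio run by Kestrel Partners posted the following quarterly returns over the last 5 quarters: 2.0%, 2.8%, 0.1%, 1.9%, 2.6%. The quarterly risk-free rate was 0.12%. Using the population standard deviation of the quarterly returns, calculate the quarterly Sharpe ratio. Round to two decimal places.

r̄ = (2 + 2.8 + 0.1 + 1.9 + 2.6) / 5 = 1.8800%
Population σ = √[Σ(r − r̄)² / 5] = √[4.5480 / 5] = √0.9096 = 0.9537%
Sharpe = (r̄ − rf) / σ = (1.8800 − 0.12) / 0.9537 = 1.7600 / 0.9537 = 1.8454

1.85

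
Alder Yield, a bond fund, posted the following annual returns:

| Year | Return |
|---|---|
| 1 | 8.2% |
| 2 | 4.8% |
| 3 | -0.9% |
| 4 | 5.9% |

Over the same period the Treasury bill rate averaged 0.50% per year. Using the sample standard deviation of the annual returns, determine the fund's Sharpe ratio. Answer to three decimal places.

Mean return μ = 18.00 / 4 = 4.5000%
Sample std dev = √[44.9000 / 3] = 3.8687%
Sharpe = (μ − rf) / σ = (4.5000 − 0.5) / 3.8687 = 4.0000 / 3.8687 = 1.0339

1.034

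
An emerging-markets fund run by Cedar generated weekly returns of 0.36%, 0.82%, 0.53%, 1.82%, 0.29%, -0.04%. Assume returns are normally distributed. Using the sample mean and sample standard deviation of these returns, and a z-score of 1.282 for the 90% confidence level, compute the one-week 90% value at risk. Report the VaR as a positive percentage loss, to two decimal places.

0.20

μ = (0.36 + 0.82 + 0.53 + 1.82 + 0.29 − 0.04) / 6 = 3.780 / 6 = 0.6300%
Sample σ = √[Σ(r − μ)² / 5] = √[2.0996 / 5] = √0.4199 = 0.6480%
VaR = −(μ − z·σ) = −(0.6300 − 1.282 × 0.6480) = −(-0.2007) = 0.2007%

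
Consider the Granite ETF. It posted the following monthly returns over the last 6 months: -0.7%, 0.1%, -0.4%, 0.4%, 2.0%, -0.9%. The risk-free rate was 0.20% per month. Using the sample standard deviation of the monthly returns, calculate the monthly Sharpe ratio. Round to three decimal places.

-0.110

r̄ = (-0.7 + 0.1 − 0.4 + 0.4 + 2 − 0.9) / 6 = 0.0833%
Σ(r − r̄)² = (-0.7 − 0.0833)² + (0.1 − 0.0833)² + (-0.4 − 0.0833)² + … = 5.5883
σ = √[5.5883 / 5] = 1.0572%
Sharpe = (r̄ − rf) / σ = (0.0833 − 0.2) / 1.0572 = -0.1167 / 1.0572 = -0.1104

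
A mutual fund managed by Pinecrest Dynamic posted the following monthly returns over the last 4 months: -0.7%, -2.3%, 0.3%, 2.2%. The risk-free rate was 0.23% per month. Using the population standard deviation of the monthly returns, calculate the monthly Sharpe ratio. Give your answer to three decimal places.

-0.218

r̄ = (-0.7 − 2.3 + 0.3 + 2.2) / 4 = -0.1250%
Σ(r − r̄)² = (-0.7 − (-0.1250))² + (-2.3 − (-0.1250))² + (0.3 − (-0.1250))² + … = 10.6475
population σ = √(10.6475 / 4) = √2.6619 = 1.6315%
Sharpe = (r̄ − rf) / σ = (-0.1250 − 0.23) / 1.6315 = -0.3550 / 1.6315 = -0.2176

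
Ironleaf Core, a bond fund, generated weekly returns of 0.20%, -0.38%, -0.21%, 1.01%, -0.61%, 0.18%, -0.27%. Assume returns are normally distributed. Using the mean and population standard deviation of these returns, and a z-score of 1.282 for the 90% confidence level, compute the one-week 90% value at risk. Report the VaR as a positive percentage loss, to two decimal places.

r̄ = (0.2 − 0.38 − 0.21 + 1.01 − 0.61 + 0.18 − 0.27) / 7 = -0.080 / 7 = -0.0114%
Population std dev = √[1.7251 / 7] = 0.4964%
VaR = −(r̄ − z·σ) = −(-0.0114 − 1.282 × 0.4964) = −(-0.6478) = 0.6478%

0.65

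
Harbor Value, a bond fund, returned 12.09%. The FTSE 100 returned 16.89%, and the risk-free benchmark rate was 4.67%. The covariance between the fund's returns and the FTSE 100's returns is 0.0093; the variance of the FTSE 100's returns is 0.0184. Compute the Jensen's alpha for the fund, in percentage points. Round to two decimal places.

β = Cov / Var = 0.0093 / 0.0184 = 0.5054
E[R] = Rf + β(Rm − Rf) = 4.67% + 0.5054 × (16.89% − 4.67%) = 10.8460%
α = Rp − E[R] = 12.09% − 10.8460% = 1.2440

1.24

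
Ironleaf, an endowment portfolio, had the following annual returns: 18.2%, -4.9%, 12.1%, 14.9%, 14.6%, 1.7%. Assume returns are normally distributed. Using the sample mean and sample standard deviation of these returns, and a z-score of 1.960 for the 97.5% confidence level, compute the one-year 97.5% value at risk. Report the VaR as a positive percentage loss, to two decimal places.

μ = (18.2 − 4.9 + 12.1 + 14.9 + 14.6 + 1.7) / 6 = 9.4333%
Σ(r − μ)² = (18.2 − 9.4333)² + (-4.9 − 9.4333)² + … = 405.7933
σ = √[405.7933 / 5] = 9.0088%
VaR = −(μ − z·σ) = −(9.4333 − 1.960 × 9.0088) = −(-8.2239) = 8.2239%

8.22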